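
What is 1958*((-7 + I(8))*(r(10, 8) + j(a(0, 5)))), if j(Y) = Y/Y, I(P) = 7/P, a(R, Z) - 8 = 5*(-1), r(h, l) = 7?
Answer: -95942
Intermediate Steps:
a(R, Z) = 3 (a(R, Z) = 8 + 5*(-1) = 8 - 5 = 3)
j(Y) = 1
1958*((-7 + I(8))*(r(10, 8) + j(a(0, 5)))) = 1958*((-7 + 7/8)*(7 + 1)) = 1958*((-7 + 7*(⅛))*8) = 1958*((-7 + 7/8)*8) = 1958*(-49/8*8) = 1958*(-49) = -95942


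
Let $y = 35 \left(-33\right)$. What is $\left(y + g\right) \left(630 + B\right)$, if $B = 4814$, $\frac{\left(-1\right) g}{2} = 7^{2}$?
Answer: $-6821332$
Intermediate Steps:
$g = -98$ ($g = - 2 \cdot 7^{2} = \left(-2\right) 49 = -98$)
$y = -1155$
$\left(y + g\right) \left(630 + B\right) = \left(-1155 - 98\right) \left(630 + 4814\right) = \left(-1253\right) 5444 = -6821332$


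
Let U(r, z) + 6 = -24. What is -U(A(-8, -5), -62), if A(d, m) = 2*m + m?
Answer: 30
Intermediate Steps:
A(d, m) = 3*m
U(r, z) = -30 (U(r, z) = -6 - 24 = -30)
-U(A(-8, -5), -62) = -1*(-30) = 30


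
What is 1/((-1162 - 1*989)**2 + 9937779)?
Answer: 1/14564580 ≈ 6.8660e-8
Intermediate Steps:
1/((-1162 - 1*989)**2 + 9937779) = 1/((-1162 - 989)**2 + 9937779) = 1/((-2151)**2 + 9937779) = 1/(4626801 + 9937779) = 1/14564580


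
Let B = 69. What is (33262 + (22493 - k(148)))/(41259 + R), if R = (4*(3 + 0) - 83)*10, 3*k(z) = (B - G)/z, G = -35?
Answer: 6188779/4500939 ≈ 1.3750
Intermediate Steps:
k(z) = 104/(3*z) (k(z) = ((69 - 1*(-35))/z)/3 = ((69 + 35)/z)/3 = (104/z)/3 = 104/(3*z))
R = -710 (R = (4*3 - 83)*10 = (12 - 83)*10 = -71*10 = -710)
(33262 + (22493 - k(148)))/(41259 + R) = (33262 + (22493 - 104/(3*148)))/(41259 - 710) = (33262 + (22493 - 104/(3*148)))/40549 = (33262 + (22493 - 1*26/111))*(1/40549) = (33262 + (22493 - 26/111))*(1/40549) = (33262 + 2496697/111)*(1/40549) = (6188779/111)*(1/40549) = 6188779/4500939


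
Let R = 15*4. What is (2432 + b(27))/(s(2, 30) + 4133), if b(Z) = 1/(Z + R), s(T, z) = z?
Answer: 211585/362181 ≈ 0.58420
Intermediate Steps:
R = 60
b(Z) = 1/(60 + Z) (b(Z) = 1/(Z + 60) = 1/(60 + Z))
(2432 + b(27))/(s(2, 30) + 4133) = (2432 + 1/(60 + 27))/(30 + 4133) = (2432 + 1/87)/4163 = (2432 + 1/87)*(1/4163) = (211585/87)*(1/4163) = 211585/362181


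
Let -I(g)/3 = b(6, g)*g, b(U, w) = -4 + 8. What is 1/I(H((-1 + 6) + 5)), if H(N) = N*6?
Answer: -1/720 ≈ -0.0013889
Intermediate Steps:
b(U, w) = 4
H(N) = 6*N
I(g) = -12*g
1/I(H((-1 + 6) + 5)) = 1/(-72*((-1 + 6) + 5)) = 1/(-72*(5 + 5)) = 1/(-72*10) = 1/(-12*60) = 1/(-720) = -1/720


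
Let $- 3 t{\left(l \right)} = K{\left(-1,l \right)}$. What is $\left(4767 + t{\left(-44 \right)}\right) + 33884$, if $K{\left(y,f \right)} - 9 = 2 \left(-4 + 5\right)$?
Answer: $\frac{115942}{3} \approx 38647.0$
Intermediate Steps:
$K{\left(y,f \right)} = 11$ ($K{\left(y,f \right)} = 9 + 2 \left(-4 + 5\right) = 9 + 2 \cdot 1 = 9 + 2 = 11$)
$t{\left(l \right)} = - \frac{11}{3}$ ($t{\left(l \right)} = \left(- \frac{1}{3}\right) 11 = - \frac{11}{3}$)
$\left(4767 + t{\left(-44 \right)}\right) + 33884 = \left(4767 - \frac{11}{3}\right) + 33884 = \frac{14290}{3} + 33884 = \frac{115942}{3}$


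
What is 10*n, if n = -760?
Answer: -7600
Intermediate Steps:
10*n = 10*(-760) = -7600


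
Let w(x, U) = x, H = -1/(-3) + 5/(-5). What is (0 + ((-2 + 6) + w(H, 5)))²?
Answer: 100/9 ≈ 11.111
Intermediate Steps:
H = -⅔ (H = -1*(-⅓) + 5*(-⅕) = ⅓ - 1 = -⅔ ≈ -0.66667)
(0 + ((-2 + 6) + w(H, 5)))² = (0 + ((-2 + 6) - ⅔))² = (0 + (4 - ⅔))² = (0 + 10/3)² = (10/3)² = 100/9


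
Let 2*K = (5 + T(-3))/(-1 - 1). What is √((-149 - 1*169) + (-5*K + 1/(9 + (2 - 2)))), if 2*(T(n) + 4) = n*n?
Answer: 7*I*√914/12 ≈ 17.636*I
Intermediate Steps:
T(n) = -4 + n²/2 (T(n) = -4 + (n*n)/2 = -4 + n²/2)
K = -11/8 (K = ((5 + (-4 + (½)*(-3)²))/(-1 - 1))/2 = ((5 + (-4 + (½)*9))/(-2))/2 = ((5 + (-4 + 9/2))*(-½))/2 = ((5 + ½)*(-½))/2 = ((11/2)*(-½))/2 = (½)*(-11/4) = -11/8 ≈ -1.3750)
√((-149 - 1*169) + (-5*K + 1/(9 + (2 - 2)))) = √((-149 - 1*169) + (-5*(-11/8) + 1/(9 + (2 - 2)))) = √((-149 - 169) + (55/8 + 1/(9 + 0))) = √(-318 + (55/8 + 1/9)) = √(-318 + (55/8 + ⅑)) = √(-318 + 503/72) = √(-22393/72) = 7*I*√914/12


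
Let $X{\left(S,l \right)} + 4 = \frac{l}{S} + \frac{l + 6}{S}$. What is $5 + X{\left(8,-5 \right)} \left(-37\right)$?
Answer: $\frac{343}{2} \approx 171.5$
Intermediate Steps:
$X{\left(S,l \right)} = -4 + \frac{l}{S} + \frac{6 + l}{S}$ ($X{\left(S,l \right)} = -4 + \left(\frac{l}{S} + \frac{l + 6}{S}\right) = -4 + \left(\frac{l}{S} + \frac{6 + l}{S}\right) = -4 + \frac{l}{S} + \frac{6 + l}{S}$)
$5 + X{\left(8,-5 \right)} \left(-37\right) = 5 + \frac{2 \left(3 - 5 - 16\right)}{8} \left(-37\right) = 5 + 2 \cdot \frac{1}{8} \left(3 - 5 - 16\right) \left(-37\right) = 5 + 2 \cdot \frac{1}{8} \left(-18\right) \left(-37\right) = 5 - - \frac{333}{2} = 5 + \frac{333}{2} = \frac{343}{2}$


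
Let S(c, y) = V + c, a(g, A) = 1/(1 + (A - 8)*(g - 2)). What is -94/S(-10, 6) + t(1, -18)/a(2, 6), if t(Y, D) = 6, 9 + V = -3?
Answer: 113/11 ≈ 10.273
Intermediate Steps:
V = -12 (V = -9 - 3 = -12)
a(g, A) = 1/(1 + (-8 + A)*(-2 + g))
S(c, y) = -12 + c
-94/S(-10, 6) + t(1, -18)/a(2, 6) = -94/(-12 - 10) + 6/(1/(17 - 8*2 - 2*6 + 6*2)) = -94/(-22) + 6/(1/(17 - 16 - 12 + 12)) = -94*(-1/22) + 6/(1/1) = 47/11 + 6/1 = 47/11 + 6*1 = 47/11 + 6 = 113/11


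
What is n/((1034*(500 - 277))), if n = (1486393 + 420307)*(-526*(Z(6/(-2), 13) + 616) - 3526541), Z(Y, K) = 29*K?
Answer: -3859979727650/115291 ≈ -3.3480e+7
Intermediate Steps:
n = -7719959455300 (n = (1486393 + 420307)*(-526*(29*13 + 616) - 3526541) = 1906700*(-526*(377 + 616) - 3526541) = 1906700*(-526*993 - 3526541) = 1906700*(-522318 - 3526541) = 1906700*(-4048859) = -7719959455300)
n/((1034*(500 - 277))) = -7719959455300*1/(1034*(500 - 277)) = -7719959455300/(1034*223) = -7719959455300/230582 = -7719959455300*1/230582 = -3859979727650/115291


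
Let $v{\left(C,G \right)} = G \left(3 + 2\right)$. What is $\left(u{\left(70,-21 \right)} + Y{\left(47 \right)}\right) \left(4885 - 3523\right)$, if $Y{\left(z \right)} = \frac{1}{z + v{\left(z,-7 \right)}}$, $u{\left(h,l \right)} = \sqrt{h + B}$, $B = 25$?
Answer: $\frac{227}{2} + 1362 \sqrt{95} \approx 13389.0$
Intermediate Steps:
$v{\left(C,G \right)} = 5 G$ ($v{\left(C,G \right)} = G 5 = 5 G$)
$u{\left(h,l \right)} = \sqrt{25 + h}$ ($u{\left(h,l \right)} = \sqrt{h + 25} = \sqrt{25 + h}$)
$Y{\left(z \right)} = \frac{1}{-35 + z}$ ($Y{\left(z \right)} = \frac{1}{z + 5 \left(-7\right)} = \frac{1}{z - 35} = \frac{1}{-35 + z}$)
$\left(u{\left(70,-21 \right)} + Y{\left(47 \right)}\right) \left(4885 - 3523\right) = \left(\sqrt{25 + 70} + \frac{1}{-35 + 47}\right) \left(4885 - 3523\right) = \left(\sqrt{95} + \frac{1}{12}\right) 1362 = \left(\frac{1}{12} + \sqrt{95}\right) 1362 = \frac{227}{2} + 1362 \sqrt{95}$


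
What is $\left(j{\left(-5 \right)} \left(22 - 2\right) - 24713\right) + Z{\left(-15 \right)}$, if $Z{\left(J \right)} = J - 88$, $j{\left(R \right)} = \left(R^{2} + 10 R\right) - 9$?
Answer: $-25496$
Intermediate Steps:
$j{\left(R \right)} = -9 + R^{2} + 10 R$
$Z{\left(J \right)} = -88 + J$ ($Z{\left(J \right)} = J - 88 = -88 + J$)
$\left(j{\left(-5 \right)} \left(22 - 2\right) - 24713\right) + Z{\left(-15 \right)} = \left(\left(-9 + \left(-5\right)^{2} + 10 \left(-5\right)\right) \left(22 - 2\right) - 24713\right) - 103 = \left(\left(-9 + 25 - 50\right) 20 - 24713\right) - 103 = \left(\left(-34\right) 20 - 24713\right) - 103 = \left(-680 - 24713\right) - 103 = -25393 - 103 = -25496$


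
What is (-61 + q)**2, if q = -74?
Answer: 18225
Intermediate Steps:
(-61 + q)**2 = (-61 - 74)**2 = (-135)**2 = 18225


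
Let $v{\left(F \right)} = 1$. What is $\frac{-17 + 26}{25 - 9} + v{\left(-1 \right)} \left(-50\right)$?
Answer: $- \frac{791}{16} \approx -49.438$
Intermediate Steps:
$\frac{-17 + 26}{25 - 9} + v{\left(-1 \right)} \left(-50\right) = \frac{-17 + 26}{25 - 9} + 1 \left(-50\right) = \frac{9}{16} - 50 = - \frac{791}{16}$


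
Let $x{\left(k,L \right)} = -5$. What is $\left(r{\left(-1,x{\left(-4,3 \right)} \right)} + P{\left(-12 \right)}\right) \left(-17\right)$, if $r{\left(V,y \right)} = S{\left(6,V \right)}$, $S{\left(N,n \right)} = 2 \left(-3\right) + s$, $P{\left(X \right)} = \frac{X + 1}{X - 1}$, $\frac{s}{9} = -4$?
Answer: $\frac{9095}{13} \approx 699.62$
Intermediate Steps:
$s = -36$ ($s = 9 \left(-4\right) = -36$)
$P{\left(X \right)} = \frac{1 + X}{-1 + X}$
$S{\left(N,n \right)} = -42$ ($S{\left(N,n \right)} = 2 \left(-3\right) - 36 = -6 - 36 = -42$)
$r{\left(V,y \right)} = -42$
$\left(r{\left(-1,x{\left(-4,3 \right)} \right)} + P{\left(-12 \right)}\right) \left(-17\right) = \left(-42 + \frac{1 - 12}{-1 - 12}\right) \left(-17\right) = \left(-42 + \frac{1}{-13} \left(-11\right)\right) \left(-17\right) = \left(-42 - - \frac{11}{13}\right) \left(-17\right) = \left(-42 + \frac{11}{13}\right) \left(-17\right) = \left(- \frac{535}{13}\right) \left(-17\right) = \frac{9095}{13}$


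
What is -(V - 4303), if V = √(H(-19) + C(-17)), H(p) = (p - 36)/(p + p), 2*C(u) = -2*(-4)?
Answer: 4303 - 3*√874/38 ≈ 4300.7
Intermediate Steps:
C(u) = 4 (C(u) = (-2*(-4))/2 = (½)*8 = 4)
H(p) = (-36 + p)/(2*p) (H(p) = (-36 + p)/((2*p)) = (-36 + p)*(1/(2*p)) = (-36 + p)/(2*p))
V = 3*√874/38 (V = √((½)*(-36 - 19)/(-19) + 4) = √((½)*(-1/19)*(-55) + 4) = √(55/38 + 4) = √(207/38) = 3*√874/38 ≈ 2.3340)
-(V - 4303) = -(3*√874/38 - 4303) = -(-4303 + 3*√874/38) = 4303 - 3*√874/38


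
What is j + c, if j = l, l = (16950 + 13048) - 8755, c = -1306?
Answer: 19937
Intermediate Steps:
l = 21243 (l = 29998 - 8755 = 21243)
j = 21243
j + c = 21243 - 1306 = 19937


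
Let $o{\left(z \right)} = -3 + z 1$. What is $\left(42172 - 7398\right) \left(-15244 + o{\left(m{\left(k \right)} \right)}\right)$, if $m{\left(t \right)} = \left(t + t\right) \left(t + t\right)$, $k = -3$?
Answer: $-528947314$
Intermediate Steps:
$m{\left(t \right)} = 4 t^{2}$ ($m{\left(t \right)} = 2 t 2 t = 4 t^{2}$)
$o{\left(z \right)} = -3 + z$
$\left(42172 - 7398\right) \left(-15244 + o{\left(m{\left(k \right)} \right)}\right) = \left(42172 - 7398\right) \left(-15244 - \left(3 - 4 \left(-3\right)^{2}\right)\right) = 34774 \left(-15244 + \left(-3 + 4 \cdot 9\right)\right) = 34774 \left(-15244 + \left(-3 + 36\right)\right) = 34774 \left(-15244 + 33\right) = 34774 \left(-15211\right) = -528947314$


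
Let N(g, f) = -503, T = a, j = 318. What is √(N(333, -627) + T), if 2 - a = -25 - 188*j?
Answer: 2*√14827 ≈ 243.53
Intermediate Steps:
a = 59811 (a = 2 - (-25 - 188*318) = 2 - (-25 - 59784) = 2 - 1*(-59809) = 2 + 59809 = 59811)
T = 59811
√(N(333, -627) + T) = √(-503 + 59811) = √59308 = 2*√14827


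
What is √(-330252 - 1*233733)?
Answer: 3*I*√62665 ≈ 750.99*I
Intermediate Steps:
√(-330252 - 1*233733) = √(-330252 - 233733) = √(-563985) = 3*I*√62665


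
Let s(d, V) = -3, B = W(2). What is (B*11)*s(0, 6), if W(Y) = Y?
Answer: -66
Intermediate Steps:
B = 2
(B*11)*s(0, 6) = (2*11)*(-3) = 22*(-3) = -66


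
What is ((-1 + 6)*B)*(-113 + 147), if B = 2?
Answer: 340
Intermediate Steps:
((-1 + 6)*B)*(-113 + 147) = ((-1 + 6)*2)*(-113 + 147) = (5*2)*34 = 10*34 = 340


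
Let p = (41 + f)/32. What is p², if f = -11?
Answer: 225/256 ≈ 0.87891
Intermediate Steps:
p = 15/16 (p = (41 - 11)/32 = 30*(1/32) = 15/16 ≈ 0.93750)
p² = (15/16)² = 225/256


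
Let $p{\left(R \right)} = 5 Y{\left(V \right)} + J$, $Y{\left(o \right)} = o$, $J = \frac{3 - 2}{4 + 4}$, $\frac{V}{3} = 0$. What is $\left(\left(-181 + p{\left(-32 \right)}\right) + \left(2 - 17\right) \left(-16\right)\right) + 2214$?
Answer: $\frac{18185}{8} \approx 2273.1$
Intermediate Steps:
$V = 0$ ($V = 3 \cdot 0 = 0$)
$J = \frac{1}{8}$ ($J = 1 \cdot \frac{1}{8} = \frac{1}{8} \approx 0.125$)
$p{\left(R \right)} = \frac{1}{8}$ ($p{\left(R \right)} = 5 \cdot 0 + \frac{1}{8} = 0 + \frac{1}{8} = \frac{1}{8}$)
$\left(\left(-181 + p{\left(-32 \right)}\right) + \left(2 - 17\right) \left(-16\right)\right) + 2214 = \left(\left(-181 + \frac{1}{8}\right) + \left(2 - 17\right) \left(-16\right)\right) + 2214 = \left(- \frac{1447}{8} - -240\right) + 2214 = \left(- \frac{1447}{8} + 240\right) + 2214 = \frac{473}{8} + 2214 = \frac{18185}{8}$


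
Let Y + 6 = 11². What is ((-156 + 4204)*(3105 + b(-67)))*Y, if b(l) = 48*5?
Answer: 1557164400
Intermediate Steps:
b(l) = 240
Y = 115 (Y = -6 + 11² = -6 + 121 = 115)
((-156 + 4204)*(3105 + b(-67)))*Y = ((-156 + 4204)*(3105 + 240))*115 = (4048*3345)*115 = 13540560*115 = 1557164400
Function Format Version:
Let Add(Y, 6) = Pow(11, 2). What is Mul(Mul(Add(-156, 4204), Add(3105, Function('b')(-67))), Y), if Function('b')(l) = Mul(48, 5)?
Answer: 1557164400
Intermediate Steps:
Function('b')(l) = 240
Y = 115 (Y = Add(-6, Pow(11, 2)) = Add(-6, 121) = 115)
Mul(Mul(Add(-156, 4204), Add(3105, Function('b')(-67))), Y) = Mul(Mul(Add(-156, 4204), Add(3105, 240)), 115) = Mul(Mul(4048, 3345), 115) = Mul(13540560, 115) = 1557164400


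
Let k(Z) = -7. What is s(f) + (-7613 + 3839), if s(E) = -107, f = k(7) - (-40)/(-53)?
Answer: -3881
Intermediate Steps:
f = -411/53 (f = -7 - (-40)/(-53) = -7 - (-40)*(-1)/53 = -7 - 1*40/53 = -7 - 40/53 = -411/53 ≈ -7.7547)
s(f) + (-7613 + 3839) = -107 + (-7613 + 3839) = -107 - 3774 = -3881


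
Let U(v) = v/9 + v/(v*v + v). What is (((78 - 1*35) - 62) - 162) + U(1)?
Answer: -3247/18 ≈ -180.39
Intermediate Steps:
U(v) = v/9 + v/(v + v²) (U(v) = v*(⅑) + v/(v² + v) = v/9 + v/(v + v²))
(((78 - 1*35) - 62) - 162) + U(1) = (((78 - 1*35) - 62) - 162) + (9 + 1 + 1²)/(9*(1 + 1)) = (((78 - 35) - 62) - 162) + (⅑)*(9 + 1 + 1)/2 = ((43 - 62) - 162) + (⅑)*(½)*11 = (-19 - 162) + 11/18 = -181 + 11/18 = -3247/18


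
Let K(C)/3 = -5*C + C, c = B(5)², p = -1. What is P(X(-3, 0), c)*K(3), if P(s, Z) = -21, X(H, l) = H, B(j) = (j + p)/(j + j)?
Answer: 756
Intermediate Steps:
B(j) = (-1 + j)/(2*j) (B(j) = (j - 1)/(j + j) = (-1 + j)/((2*j)) = (-1 + j)*(1/(2*j)) = (-1 + j)/(2*j))
c = 4/25 (c = ((½)*(-1 + 5)/5)² = ((½)*(⅕)*4)² = (⅖)² = 4/25 ≈ 0.16000)
K(C) = -12*C (K(C) = 3*(-5*C + C) = 3*(-4*C) = -12*C)
P(X(-3, 0), c)*K(3) = -(-252)*3 = -21*(-36) = 756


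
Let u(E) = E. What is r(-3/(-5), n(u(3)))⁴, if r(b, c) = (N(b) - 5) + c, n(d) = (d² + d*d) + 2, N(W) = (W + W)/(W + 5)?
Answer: 2058346161/38416 ≈ 53580.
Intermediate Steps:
N(W) = 2*W/(5 + W) (N(W) = (2*W)/(5 + W) = 2*W/(5 + W))
n(d) = 2 + 2*d² (n(d) = (d² + d²) + 2 = 2*d² + 2 = 2 + 2*d²)
r(b, c) = -5 + c + 2*b/(5 + b) (r(b, c) = (2*b/(5 + b) - 5) + c = (-5 + 2*b/(5 + b)) + c = -5 + c + 2*b/(5 + b))
r(-3/(-5), n(u(3)))⁴ = ((2*(-3/(-5)) + (-5 + (2 + 2*3²))*(5 - 3/(-5)))/(5 - 3/(-5)))⁴ = ((2*(-3*(-⅕)) + (-5 + (2 + 2*9))*(5 - 3*(-⅕)))/(5 - 3*(-⅕)))⁴ = ((2*(⅗) + (-5 + (2 + 18))*(5 + ⅗))/(5 + ⅗))⁴ = ((6/5 + (-5 + 20)*(28/5))/(28/5))⁴ = (5*(6/5 + 15*(28/5))/28)⁴ = (5*(6/5 + 84)/28)⁴ = ((5/28)*(426/5))⁴ = (213/14)⁴ = 2058346161/38416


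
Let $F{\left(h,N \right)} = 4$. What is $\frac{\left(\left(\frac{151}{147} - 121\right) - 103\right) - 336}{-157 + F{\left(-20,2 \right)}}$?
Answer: $\frac{82169}{22491} \approx 3.6534$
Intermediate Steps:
$\frac{\left(\left(\frac{151}{147} - 121\right) - 103\right) - 336}{-157 + F{\left(-20,2 \right)}} = \frac{\left(\left(\frac{151}{147} - 121\right) - 103\right) - 336}{-157 + 4} = \frac{\left(\left(151 \cdot \frac{1}{147} - 121\right) - 103\right) - 336}{-153} = \left(\left(\left(\frac{151}{147} - 121\right) - 103\right) - 336\right) \left(- \frac{1}{153}\right) = \left(\left(- \frac{17636}{147} - 103\right) - 336\right) \left(- \frac{1}{153}\right) = \left(- \frac{32777}{147} - 336\right) \left(- \frac{1}{153}\right) = \left(- \frac{82169}{147}\right) \left(- \frac{1}{153}\right) = \frac{82169}{22491}$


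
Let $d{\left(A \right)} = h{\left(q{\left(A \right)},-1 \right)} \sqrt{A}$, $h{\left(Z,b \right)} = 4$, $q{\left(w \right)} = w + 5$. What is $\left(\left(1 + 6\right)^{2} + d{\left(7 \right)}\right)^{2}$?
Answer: $2513 + 392 \sqrt{7} \approx 3550.1$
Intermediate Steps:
$q{\left(w \right)} = 5 + w$
$d{\left(A \right)} = 4 \sqrt{A}$
$\left(\left(1 + 6\right)^{2} + d{\left(7 \right)}\right)^{2} = \left(\left(1 + 6\right)^{2} + 4 \sqrt{7}\right)^{2} = \left(7^{2} + 4 \sqrt{7}\right)^{2} = \left(49 + 4 \sqrt{7}\right)^{2}$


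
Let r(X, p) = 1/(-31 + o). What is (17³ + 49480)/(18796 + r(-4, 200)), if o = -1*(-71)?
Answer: 2175720/751841 ≈ 2.8939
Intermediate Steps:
o = 71
r(X, p) = 1/40 (r(X, p) = 1/(-31 + 71) = 1/40)
(17³ + 49480)/(18796 + r(-4, 200)) = (17³ + 49480)/(18796 + 1/40) = (4913 + 49480)/(751841/40) = 54393*(40/751841) = 2175720/751841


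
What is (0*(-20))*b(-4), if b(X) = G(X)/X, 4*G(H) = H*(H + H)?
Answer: 0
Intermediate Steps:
G(H) = H²/2 (G(H) = (H*(H + H))/4 = (H*(2*H))/4 = (2*H²)/4 = H²/2)
b(X) = X/2 (b(X) = (X²/2)/X = X/2)
(0*(-20))*b(-4) = (0*(-20))*((½)*(-4)) = 0*(-2) = 0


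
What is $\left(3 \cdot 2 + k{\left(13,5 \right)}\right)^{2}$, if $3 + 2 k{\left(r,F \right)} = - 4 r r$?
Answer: $\frac{444889}{4} \approx 1.1122 \cdot 10^{5}$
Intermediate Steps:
$k{\left(r,F \right)} = - \frac{3}{2} - 2 r^{2}$ ($k{\left(r,F \right)} = - \frac{3}{2} + \frac{- 4 r r}{2} = - \frac{3}{2} + \frac{\left(-4\right) r^{2}}{2} = - \frac{3}{2} - 2 r^{2}$)
$\left(3 \cdot 2 + k{\left(13,5 \right)}\right)^{2} = \left(3 \cdot 2 - \left(\frac{3}{2} + 2 \cdot 13^{2}\right)\right)^{2} = \left(6 - \frac{679}{2}\right)^{2} = \left(- \frac{667}{2}\right)^{2} = \frac{444889}{4}$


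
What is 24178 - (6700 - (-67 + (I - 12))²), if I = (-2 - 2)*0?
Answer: 23719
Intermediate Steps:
I = 0 (I = -4*0 = 0)
24178 - (6700 - (-67 + (I - 12))²) = 24178 - (6700 - (-67 + (0 - 12))²) = 24178 - (6700 - (-67 - 12)²) = 24178 - (6700 - 1*(-79)²) = 24178 - (6700 - 1*6241) = 24178 - (6700 - 6241) = 24178 - 1*459 = 24178 - 459 = 23719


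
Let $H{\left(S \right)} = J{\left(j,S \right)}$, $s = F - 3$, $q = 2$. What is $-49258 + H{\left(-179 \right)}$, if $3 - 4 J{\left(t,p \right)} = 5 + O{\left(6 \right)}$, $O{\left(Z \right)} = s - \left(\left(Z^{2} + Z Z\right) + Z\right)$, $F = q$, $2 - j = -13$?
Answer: $- \frac{196955}{4} \approx -49239.0$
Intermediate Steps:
$j = 15$ ($j = 2 - -13 = 2 + 13 = 15$)
$F = 2$
$s = -1$ ($s = 2 - 3 = -1$)
$O{\left(Z \right)} = -1 - Z - 2 Z^{2}$ ($O{\left(Z \right)} = -1 - \left(\left(Z^{2} + Z Z\right) + Z\right) = -1 - \left(\left(Z^{2} + Z^{2}\right) + Z\right) = -1 - \left(2 Z^{2} + Z\right) = -1 - \left(Z + 2 Z^{2}\right) = -1 - Z - 2 Z^{2}$)
$J{\left(t,p \right)} = \frac{77}{4}$ ($J{\left(t,p \right)} = \frac{3}{4} - \frac{5 - \left(7 + 72\right)}{4} = \frac{3}{4} - \frac{5 - 79}{4} = \frac{3}{4} - - \frac{37}{2} = \frac{3}{4} + \frac{37}{2} = \frac{77}{4}$)
$H{\left(S \right)} = \frac{77}{4}$
$-49258 + H{\left(-179 \right)} = -49258 + \frac{77}{4} = - \frac{196955}{4}$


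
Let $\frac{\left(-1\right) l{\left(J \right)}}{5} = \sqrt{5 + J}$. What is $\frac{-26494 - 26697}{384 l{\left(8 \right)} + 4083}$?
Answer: $\frac{72392951}{10417437} + \frac{34042240 \sqrt{13}}{10417437} \approx 18.731$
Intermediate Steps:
$l{\left(J \right)} = - 5 \sqrt{5 + J}$
$\frac{-26494 - 26697}{384 l{\left(8 \right)} + 4083} = \frac{-26494 - 26697}{384 \left(- 5 \sqrt{5 + 8}\right) + 4083} = - \frac{53191}{384 \left(- 5 \sqrt{13}\right) + 4083} = - \frac{53191}{- 1920 \sqrt{13} + 4083} = - \frac{53191}{4083 - 1920 \sqrt{13}}$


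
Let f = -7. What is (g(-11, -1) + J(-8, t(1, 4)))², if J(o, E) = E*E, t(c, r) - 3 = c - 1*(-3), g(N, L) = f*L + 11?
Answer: 4489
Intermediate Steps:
g(N, L) = 11 - 7*L (g(N, L) = -7*L + 11 = 11 - 7*L)
t(c, r) = 6 + c (t(c, r) = 3 + (c - 1*(-3)) = 3 + (c + 3) = 3 + (3 + c) = 6 + c)
J(o, E) = E²
(g(-11, -1) + J(-8, t(1, 4)))² = ((11 - 7*(-1)) + (6 + 1)²)² = ((11 + 7) + 7²)² = (18 + 49)² = 67² = 4489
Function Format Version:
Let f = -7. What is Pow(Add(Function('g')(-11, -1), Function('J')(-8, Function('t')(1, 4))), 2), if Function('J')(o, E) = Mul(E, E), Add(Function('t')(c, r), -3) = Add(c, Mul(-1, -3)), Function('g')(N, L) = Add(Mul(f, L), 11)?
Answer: 4489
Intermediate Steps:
Function('g')(N, L) = Add(11, Mul(-7, L)) (Function('g')(N, L) = Add(Mul(-7, L), 11) = Add(11, Mul(-7, L)))
Function('t')(c, r) = Add(6, c) (Function('t')(c, r) = Add(3, Add(c, Mul(-1, -3))) = Add(3, Add(c, 3)) = Add(3, Add(3, c)) = Add(6, c))
Function('J')(o, E) = Pow(E, 2)
Pow(Add(Function('g')(-11, -1), Function('J')(-8, Function('t')(1, 4))), 2) = Pow(Add(Add(11, Mul(-7, -1)), Pow(Add(6, 1), 2)), 2) = Pow(Add(Add(11, 7), Pow(7, 2)), 2) = Pow(Add(18, 49), 2) = Pow(67, 2) = 4489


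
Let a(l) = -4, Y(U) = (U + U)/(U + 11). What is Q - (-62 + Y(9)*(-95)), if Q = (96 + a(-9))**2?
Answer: 17223/2 ≈ 8611.5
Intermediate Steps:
Y(U) = 2*U/(11 + U) (Y(U) = (2*U)/(11 + U) = 2*U/(11 + U))
Q = 8464 (Q = (96 - 4)**2 = 92**2 = 8464)
Q - (-62 + Y(9)*(-95)) = 8464 - (-62 + (2*9/(11 + 9))*(-95)) = 8464 - (-62 + (2*9/20)*(-95)) = 8464 - (-62 + (2*9*(1/20))*(-95)) = 8464 - (-62 + (9/10)*(-95)) = 8464 - (-62 - 171/2) = 8464 - 1*(-295/2) = 8464 + 295/2 = 17223/2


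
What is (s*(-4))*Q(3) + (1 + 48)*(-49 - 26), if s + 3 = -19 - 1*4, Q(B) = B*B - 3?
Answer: -3051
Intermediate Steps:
Q(B) = -3 + B² (Q(B) = B² - 3 = -3 + B²)
s = -26 (s = -3 + (-19 - 1*4) = -3 + (-19 - 4) = -3 - 23 = -26)
(s*(-4))*Q(3) + (1 + 48)*(-49 - 26) = (-26*(-4))*(-3 + 3²) + (1 + 48)*(-49 - 26) = 104*(-3 + 9) + 49*(-75) = 104*6 - 3675 = 624 - 3675 = -3051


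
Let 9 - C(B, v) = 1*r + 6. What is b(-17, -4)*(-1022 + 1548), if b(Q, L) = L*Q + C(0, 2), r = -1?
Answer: 37872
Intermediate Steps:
C(B, v) = 4 (C(B, v) = 9 - (1*(-1) + 6) = 9 - (-1 + 6) = 9 - 1*5 = 9 - 5 = 4)
b(Q, L) = 4 + L*Q (b(Q, L) = L*Q + 4 = 4 + L*Q)
b(-17, -4)*(-1022 + 1548) = (4 - 4*(-17))*(-1022 + 1548) = (4 + 68)*526 = 72*526 = 37872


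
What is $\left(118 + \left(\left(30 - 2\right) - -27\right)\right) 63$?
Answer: $10899$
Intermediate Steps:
$\left(118 + \left(\left(30 - 2\right) - -27\right)\right) 63 = \left(118 + \left(28 + 27\right)\right) 63 = \left(118 + 55\right) 63 = 173 \cdot 63 = 10899$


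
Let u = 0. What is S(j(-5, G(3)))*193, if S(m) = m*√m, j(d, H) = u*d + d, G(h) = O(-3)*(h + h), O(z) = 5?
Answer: -965*I*√5 ≈ -2157.8*I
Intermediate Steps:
G(h) = 10*h (G(h) = 5*(h + h) = 5*(2*h) = 10*h)
j(d, H) = d (j(d, H) = 0*d + d = 0 + d = d)
S(m) = m^(3/2)
S(j(-5, G(3)))*193 = (-5)^(3/2)*193 = -5*I*√5*193 = -965*I*√5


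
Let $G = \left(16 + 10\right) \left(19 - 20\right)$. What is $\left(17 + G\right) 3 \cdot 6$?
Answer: $-162$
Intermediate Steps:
$G = -26$ ($G = 26 \left(-1\right) = -26$)
$\left(17 + G\right) 3 \cdot 6 = \left(17 - 26\right) 3 \cdot 6 = \left(-9\right) 18 = -162$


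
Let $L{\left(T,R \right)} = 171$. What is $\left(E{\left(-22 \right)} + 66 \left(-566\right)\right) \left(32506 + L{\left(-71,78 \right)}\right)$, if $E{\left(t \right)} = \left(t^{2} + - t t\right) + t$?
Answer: $-1221400906$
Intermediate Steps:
$E{\left(t \right)} = t$ ($E{\left(t \right)} = \left(t^{2} - t^{2}\right) + t = 0 + t = t$)
$\left(E{\left(-22 \right)} + 66 \left(-566\right)\right) \left(32506 + L{\left(-71,78 \right)}\right) = \left(-22 + 66 \left(-566\right)\right) \left(32506 + 171\right) = \left(-22 - 37356\right) 32677 = \left(-37378\right) 32677 = -1221400906$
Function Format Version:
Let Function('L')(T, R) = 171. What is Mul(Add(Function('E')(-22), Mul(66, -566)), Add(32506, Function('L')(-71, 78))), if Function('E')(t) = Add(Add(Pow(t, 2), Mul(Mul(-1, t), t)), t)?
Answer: -1221400906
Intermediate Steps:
Function('E')(t) = t (Function('E')(t) = Add(Add(Pow(t, 2), Mul(-1, Pow(t, 2))), t) = Add(0, t) = t)
Mul(Add(Function('E')(-22), Mul(66, -566)), Add(32506, Function('L')(-71, 78))) = Mul(Add(-22, Mul(66, -566)), Add(32506, 171)) = Mul(Add(-22, -37356), 32677) = Mul(-37378, 32677) = -1221400906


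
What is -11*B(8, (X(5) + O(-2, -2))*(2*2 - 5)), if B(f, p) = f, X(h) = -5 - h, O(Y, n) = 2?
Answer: -88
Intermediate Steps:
-11*B(8, (X(5) + O(-2, -2))*(2*2 - 5)) = -11*8 = -88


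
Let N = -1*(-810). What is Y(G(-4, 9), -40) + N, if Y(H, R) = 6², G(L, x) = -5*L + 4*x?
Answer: 846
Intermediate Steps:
Y(H, R) = 36
N = 810
Y(G(-4, 9), -40) + N = 36 + 810 = 846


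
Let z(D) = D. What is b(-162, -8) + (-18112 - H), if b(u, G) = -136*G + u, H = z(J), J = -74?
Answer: -17112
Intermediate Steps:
H = -74
b(u, G) = u - 136*G
b(-162, -8) + (-18112 - H) = (-162 - 136*(-8)) + (-18112 - 1*(-74)) = (-162 + 1088) + (-18112 + 74) = 926 - 18038 = -17112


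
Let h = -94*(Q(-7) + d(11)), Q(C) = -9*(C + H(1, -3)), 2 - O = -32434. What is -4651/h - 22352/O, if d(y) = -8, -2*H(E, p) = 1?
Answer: 380075/2667861 ≈ 0.14246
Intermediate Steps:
O = 32436 (O = 2 - 1*(-32434) = 2 + 32434 = 32436)
H(E, p) = -½ (H(E, p) = -½*1 = -½)
Q(C) = 9/2 - 9*C (Q(C) = -9*(C - ½) = -9*(-½ + C) = 9/2 - 9*C)
h = -5593 (h = -94*((9/2 - 9*(-7)) - 8) = -94*((9/2 + 63) - 8) = -94*(135/2 - 8) = -94*119/2 = -5593)
-4651/h - 22352/O = -4651/(-5593) - 22352/32436 = -4651*(-1/5593) - 22352*1/32436 = 4651/5593 - 5588/8109 = 380075/2667861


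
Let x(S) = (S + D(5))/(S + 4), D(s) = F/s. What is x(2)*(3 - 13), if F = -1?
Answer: -3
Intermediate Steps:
D(s) = -1/s
x(S) = (-⅕ + S)/(4 + S) (x(S) = (S - 1/5)/(S + 4) = (S - 1*⅕)/(4 + S) = (S - ⅕)/(4 + S) = (-⅕ + S)/(4 + S))
x(2)*(3 - 13) = ((-⅕ + 2)/(4 + 2))*(3 - 13) = ((9/5)/6)*(-10) = ((⅙)*(9/5))*(-10) = (3/10)*(-10) = -3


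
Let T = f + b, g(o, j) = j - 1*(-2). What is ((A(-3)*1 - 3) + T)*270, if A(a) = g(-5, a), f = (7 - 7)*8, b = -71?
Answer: -20250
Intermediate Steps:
f = 0 (f = 0*8 = 0)
g(o, j) = 2 + j (g(o, j) = j + 2 = 2 + j)
A(a) = 2 + a
T = -71 (T = 0 - 71 = -71)
((A(-3)*1 - 3) + T)*270 = (((2 - 3)*1 - 3) - 71)*270 = ((-1*1 - 3) - 71)*270 = ((-1 - 3) - 71)*270 = (-4 - 71)*270 = -75*270 = -20250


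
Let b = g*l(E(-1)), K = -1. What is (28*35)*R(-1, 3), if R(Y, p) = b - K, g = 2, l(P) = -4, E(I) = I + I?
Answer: -6860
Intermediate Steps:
E(I) = 2*I
b = -8 (b = 2*(-4) = -8)
R(Y, p) = -7 (R(Y, p) = -8 - 1*(-1) = -8 + 1 = -7)
(28*35)*R(-1, 3) = (28*35)*(-7) = 980*(-7) = -6860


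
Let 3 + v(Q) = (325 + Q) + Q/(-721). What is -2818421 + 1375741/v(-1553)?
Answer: -2498107278419/885998 ≈ -2.8195e+6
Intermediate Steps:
v(Q) = 322 + 720*Q/721 (v(Q) = -3 + ((325 + Q) + Q/(-721)) = -3 + ((325 + Q) + Q*(-1/721)) = -3 + ((325 + Q) - Q/721) = -3 + (325 + 720*Q/721) = 322 + 720*Q/721)
-2818421 + 1375741/v(-1553) = -2818421 + 1375741/(322 + (720/721)*(-1553)) = -2818421 + 1375741/(322 - 1118160/721) = -2818421 + 1375741/(-885998/721) = -2818421 + 1375741*(-721/885998) = -2818421 - 991909261/885998 = -2498107278419/885998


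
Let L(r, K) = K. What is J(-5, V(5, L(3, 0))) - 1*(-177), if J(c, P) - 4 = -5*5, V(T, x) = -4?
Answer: 156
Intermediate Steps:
J(c, P) = -21 (J(c, P) = 4 - 5*5 = 4 - 25 = -21)
J(-5, V(5, L(3, 0))) - 1*(-177) = -21 - 1*(-177) = -21 + 177 = 156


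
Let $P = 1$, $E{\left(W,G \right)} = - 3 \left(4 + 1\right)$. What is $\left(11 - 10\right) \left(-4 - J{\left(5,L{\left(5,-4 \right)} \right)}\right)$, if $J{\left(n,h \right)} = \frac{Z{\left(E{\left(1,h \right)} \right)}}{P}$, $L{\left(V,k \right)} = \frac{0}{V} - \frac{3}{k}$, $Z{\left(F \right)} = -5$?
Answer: $1$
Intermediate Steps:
$E{\left(W,G \right)} = -15$ ($E{\left(W,G \right)} = \left(-3\right) 5 = -15$)
$L{\left(V,k \right)} = - \frac{3}{k}$ ($L{\left(V,k \right)} = 0 - \frac{3}{k} = - \frac{3}{k}$)
$J{\left(n,h \right)} = -5$ ($J{\left(n,h \right)} = - \frac{5}{1} = \left(-5\right) 1 = -5$)
$\left(11 - 10\right) \left(-4 - J{\left(5,L{\left(5,-4 \right)} \right)}\right) = \left(11 - 10\right) \left(-4 - -5\right) = 1 \left(-4 + 5\right) = 1 \cdot 1 = 1$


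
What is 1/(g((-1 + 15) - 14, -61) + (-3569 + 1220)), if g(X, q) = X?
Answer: -1/2349 ≈ -0.00042571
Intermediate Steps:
1/(g((-1 + 15) - 14, -61) + (-3569 + 1220)) = 1/(((-1 + 15) - 14) + (-3569 + 1220)) = 1/((14 - 14) - 2349) = 1/(0 - 2349) = 1/(-2349) = -1/2349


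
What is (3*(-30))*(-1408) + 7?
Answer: 126727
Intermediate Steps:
(3*(-30))*(-1408) + 7 = -90*(-1408) + 7 = 126720 + 7 = 126727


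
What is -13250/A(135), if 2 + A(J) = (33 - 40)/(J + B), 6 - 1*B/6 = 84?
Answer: 4412250/659 ≈ 6695.4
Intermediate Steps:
B = -468 (B = 36 - 6*84 = 36 - 504 = -468)
A(J) = -2 - 7/(-468 + J) (A(J) = -2 + (33 - 40)/(J - 468) = -2 - 7/(-468 + J))
-13250/A(135) = -13250*(-468 + 135)/(929 - 2*135) = -13250*(-333/(929 - 270)) = -13250/((-1/333*659)) = -13250/(-659/333) = -13250*(-333/659) = 4412250/659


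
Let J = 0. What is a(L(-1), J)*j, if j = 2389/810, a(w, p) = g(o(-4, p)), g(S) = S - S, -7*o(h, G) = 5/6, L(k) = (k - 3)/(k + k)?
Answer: 0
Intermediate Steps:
L(k) = (-3 + k)/(2*k) (L(k) = (-3 + k)/((2*k)) = (-3 + k)*(1/(2*k)) = (-3 + k)/(2*k))
o(h, G) = -5/42 (o(h, G) = -5/(7*6) = -1/7*5/6 = -5/42)
g(S) = 0
a(w, p) = 0
j = 2389/810 (j = 2389*(1/810) = 2389/810 ≈ 2.9494)
a(L(-1), J)*j = 0*(2389/810) = 0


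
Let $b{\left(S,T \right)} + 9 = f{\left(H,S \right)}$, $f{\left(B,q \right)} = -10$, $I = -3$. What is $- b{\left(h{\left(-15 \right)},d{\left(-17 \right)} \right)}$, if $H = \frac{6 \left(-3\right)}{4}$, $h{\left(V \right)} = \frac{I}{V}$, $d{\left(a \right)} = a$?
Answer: $19$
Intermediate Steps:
$h{\left(V \right)} = - \frac{3}{V}$
$H = - \frac{9}{2}$ ($H = \left(-18\right) \frac{1}{4} = - \frac{9}{2} \approx -4.5$)
$b{\left(S,T \right)} = -19$ ($b{\left(S,T \right)} = -9 - 10 = -19$)
$- b{\left(h{\left(-15 \right)},d{\left(-17 \right)} \right)} = \left(-1\right) \left(-19\right) = 19$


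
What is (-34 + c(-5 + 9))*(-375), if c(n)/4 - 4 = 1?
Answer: 5250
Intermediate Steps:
c(n) = 20 (c(n) = 16 + 4*1 = 16 + 4 = 20)
(-34 + c(-5 + 9))*(-375) = (-34 + 20)*(-375) = -14*(-375) = 5250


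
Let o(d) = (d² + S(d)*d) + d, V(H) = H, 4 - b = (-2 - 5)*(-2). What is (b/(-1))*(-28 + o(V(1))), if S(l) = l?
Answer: -250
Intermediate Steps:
b = -10 (b = 4 - (-2 - 5)*(-2) = 4 - (-7)*(-2) = 4 - 1*14 = 4 - 14 = -10)
o(d) = d + 2*d² (o(d) = (d² + d*d) + d = (d² + d²) + d = 2*d² + d = d + 2*d²)
(b/(-1))*(-28 + o(V(1))) = (-10/(-1))*(-28 + 1*(1 + 2*1)) = (-10*(-1))*(-28 + 1*(1 + 2)) = 10*(-28 + 1*3) = 10*(-28 + 3) = 10*(-25) = -250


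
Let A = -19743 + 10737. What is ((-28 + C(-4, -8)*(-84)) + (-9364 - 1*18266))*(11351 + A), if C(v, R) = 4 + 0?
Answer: -65645930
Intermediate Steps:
C(v, R) = 4
A = -9006
((-28 + C(-4, -8)*(-84)) + (-9364 - 1*18266))*(11351 + A) = ((-28 + 4*(-84)) + (-9364 - 1*18266))*(11351 - 9006) = ((-28 - 336) + (-9364 - 18266))*2345 = (-364 - 27630)*2345 = -27994*2345 = -65645930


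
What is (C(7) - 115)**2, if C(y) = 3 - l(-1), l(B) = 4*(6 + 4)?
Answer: 23104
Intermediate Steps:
l(B) = 40 (l(B) = 4*10 = 40)
C(y) = -37 (C(y) = 3 - 1*40 = 3 - 40 = -37)
(C(7) - 115)**2 = (-37 - 115)**2 = (-152)**2 = 23104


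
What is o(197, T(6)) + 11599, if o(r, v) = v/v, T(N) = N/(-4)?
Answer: 11600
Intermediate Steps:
T(N) = -N/4 (T(N) = N*(-¼) = -N/4)
o(r, v) = 1
o(197, T(6)) + 11599 = 1 + 11599 = 11600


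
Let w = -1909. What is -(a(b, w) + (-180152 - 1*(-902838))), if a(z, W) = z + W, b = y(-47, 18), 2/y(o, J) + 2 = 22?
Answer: -7207771/10 ≈ -7.2078e+5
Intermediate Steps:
y(o, J) = ⅒ (y(o, J) = 2/(-2 + 22) = 2/20 = 2*(1/20) = ⅒)
b = ⅒ ≈ 0.10000
a(z, W) = W + z
-(a(b, w) + (-180152 - 1*(-902838))) = -((-1909 + ⅒) + (-180152 - 1*(-902838))) = -(-19089/10 + (-180152 + 902838)) = -(-19089/10 + 722686) = -1*7207771/10 = -7207771/10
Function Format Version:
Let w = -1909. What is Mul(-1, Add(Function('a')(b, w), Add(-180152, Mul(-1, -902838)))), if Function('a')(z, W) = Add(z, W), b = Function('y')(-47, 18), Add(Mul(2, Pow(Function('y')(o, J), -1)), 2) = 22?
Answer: Rational(-7207771, 10) ≈ -7.2078e+5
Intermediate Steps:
Function('y')(o, J) = Rational(1, 10) (Function('y')(o, J) = Mul(2, Pow(Add(-2, 22), -1)) = Mul(2, Pow(20, -1)) = Mul(2, Rational(1, 20)) = Rational(1, 10))
b = Rational(1, 10) ≈ 0.10000
Function('a')(z, W) = Add(W, z)
Mul(-1, Add(Function('a')(b, w), Add(-180152, Mul(-1, -902838)))) = Mul(-1, Add(Add(-1909, Rational(1, 10)), Add(-180152, Mul(-1, -902838)))) = Mul(-1, Add(Rational(-19089, 10), Add(-180152, 902838))) = Mul(-1, Add(Rational(-19089, 10), 722686)) = Mul(-1, Rational(7207771, 10)) = Rational(-7207771, 10)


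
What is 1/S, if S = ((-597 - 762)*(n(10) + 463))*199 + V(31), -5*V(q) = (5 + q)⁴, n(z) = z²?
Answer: -5/762971031 ≈ -6.5533e-9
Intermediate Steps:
V(q) = -(5 + q)⁴/5
S = -762971031/5 (S = ((-597 - 762)*(10² + 463))*199 - (5 + 31)⁴/5 = -1359*(100 + 463)*199 - ⅕*36⁴ = -1359*563*199 - ⅕*1679616 = -765117*199 - 1679616/5 = -152258283 - 1679616/5 = -762971031/5 ≈ -1.5259e+8)
1/S = 1/(-762971031/5) = -5/762971031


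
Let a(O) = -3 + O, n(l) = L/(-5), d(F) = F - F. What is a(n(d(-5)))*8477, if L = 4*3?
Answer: -228879/5 ≈ -45776.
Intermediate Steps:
L = 12
d(F) = 0
n(l) = -12/5 (n(l) = 12/(-5) = 12*(-⅕) = -12/5)
a(n(d(-5)))*8477 = (-3 - 12/5)*8477 = -27/5*8477 = -228879/5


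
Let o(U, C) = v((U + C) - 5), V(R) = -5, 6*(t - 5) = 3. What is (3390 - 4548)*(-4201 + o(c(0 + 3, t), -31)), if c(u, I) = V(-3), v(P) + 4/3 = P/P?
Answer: 4865144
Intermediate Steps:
t = 11/2 (t = 5 + (⅙)*3 = 5 + ½ = 11/2 ≈ 5.5000)
v(P) = -⅓ (v(P) = -4/3 + P/P = -4/3 + 1 = -⅓)
c(u, I) = -5
o(U, C) = -⅓
(3390 - 4548)*(-4201 + o(c(0 + 3, t), -31)) = (3390 - 4548)*(-4201 - ⅓) = -1158*(-12604/3) = 4865144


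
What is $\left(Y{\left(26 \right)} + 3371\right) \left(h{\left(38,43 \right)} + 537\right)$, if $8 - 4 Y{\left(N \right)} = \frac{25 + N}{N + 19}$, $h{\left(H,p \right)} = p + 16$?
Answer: $\frac{30152087}{15} \approx 2.0101 \cdot 10^{6}$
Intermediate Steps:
$h{\left(H,p \right)} = 16 + p$
$Y{\left(N \right)} = 2 - \frac{25 + N}{4 \left(19 + N\right)}$ ($Y{\left(N \right)} = 2 - \frac{\left(25 + N\right) \frac{1}{N + 19}}{4} = 2 - \frac{\left(25 + N\right) \frac{1}{19 + N}}{4} = 2 - \frac{\frac{1}{19 + N} \left(25 + N\right)}{4} = 2 - \frac{25 + N}{4 \left(19 + N\right)}$)
$\left(Y{\left(26 \right)} + 3371\right) \left(h{\left(38,43 \right)} + 537\right) = \left(\frac{127 + 7 \cdot 26}{4 \left(19 + 26\right)} + 3371\right) \left(\left(16 + 43\right) + 537\right) = \left(\frac{127 + 182}{4 \cdot 45} + 3371\right) \left(59 + 537\right) = \left(\frac{1}{4} \cdot \frac{1}{45} \cdot 309 + 3371\right) 596 = \left(\frac{103}{60} + 3371\right) 596 = \frac{202363}{60} \cdot 596 = \frac{30152087}{15}$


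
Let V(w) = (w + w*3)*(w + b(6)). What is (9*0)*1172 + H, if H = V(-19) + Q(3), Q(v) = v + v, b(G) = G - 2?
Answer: 1146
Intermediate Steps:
b(G) = -2 + G
Q(v) = 2*v
V(w) = 4*w*(4 + w) (V(w) = (w + w*3)*(w + (-2 + 6)) = (w + 3*w)*(w + 4) = (4*w)*(4 + w) = 4*w*(4 + w))
H = 1146 (H = 4*(-19)*(4 - 19) + 2*3 = 4*(-19)*(-15) + 6 = 1140 + 6 = 1146)
(9*0)*1172 + H = (9*0)*1172 + 1146 = 0*1172 + 1146 = 0 + 1146 = 1146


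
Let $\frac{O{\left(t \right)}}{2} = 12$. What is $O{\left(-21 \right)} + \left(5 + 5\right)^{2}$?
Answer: $124$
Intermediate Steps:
$O{\left(t \right)} = 24$ ($O{\left(t \right)} = 2 \cdot 12 = 24$)
$O{\left(-21 \right)} + \left(5 + 5\right)^{2} = 24 + \left(5 + 5\right)^{2} = 24 + 10^{2} = 24 + 100 = 124$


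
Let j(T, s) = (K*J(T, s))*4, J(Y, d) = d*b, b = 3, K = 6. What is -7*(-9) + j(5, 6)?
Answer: 495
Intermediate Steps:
J(Y, d) = 3*d (J(Y, d) = d*3 = 3*d)
j(T, s) = 72*s (j(T, s) = (6*(3*s))*4 = (18*s)*4 = 72*s)
-7*(-9) + j(5, 6) = -7*(-9) + 72*6 = 63 + 432 = 495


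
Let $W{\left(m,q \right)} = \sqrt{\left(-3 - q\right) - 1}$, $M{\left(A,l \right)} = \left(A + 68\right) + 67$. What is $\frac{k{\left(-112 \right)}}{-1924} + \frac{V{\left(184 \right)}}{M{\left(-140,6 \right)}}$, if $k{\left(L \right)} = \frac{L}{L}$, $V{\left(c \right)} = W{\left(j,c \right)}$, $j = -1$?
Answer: $- \frac{1}{1924} - \frac{2 i \sqrt{47}}{5} \approx -0.00051975 - 2.7423 i$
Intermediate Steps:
$M{\left(A,l \right)} = 135 + A$ ($M{\left(A,l \right)} = \left(68 + A\right) + 67 = 135 + A$)
$W{\left(m,q \right)} = \sqrt{-4 - q}$
$V{\left(c \right)} = \sqrt{-4 - c}$
$k{\left(L \right)} = 1$
$\frac{k{\left(-112 \right)}}{-1924} + \frac{V{\left(184 \right)}}{M{\left(-140,6 \right)}} = 1 \frac{1}{-1924} + \frac{\sqrt{-4 - 184}}{135 - 140} = 1 \left(- \frac{1}{1924}\right) + \frac{\sqrt{-4 - 184}}{-5} = - \frac{1}{1924} + \sqrt{-188} \left(- \frac{1}{5}\right) = - \frac{1}{1924} + 2 i \sqrt{47} \left(- \frac{1}{5}\right) = - \frac{1}{1924} - \frac{2 i \sqrt{47}}{5}$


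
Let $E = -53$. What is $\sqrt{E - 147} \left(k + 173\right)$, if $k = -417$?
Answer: $- 2440 i \sqrt{2} \approx - 3450.7 i$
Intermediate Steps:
$\sqrt{E - 147} \left(k + 173\right) = \sqrt{-53 - 147} \left(-417 + 173\right) = \sqrt{-53 - 147} \left(-244\right) = \sqrt{-200} \left(-244\right) = 10 i \sqrt{2} \left(-244\right) = - 2440 i \sqrt{2}$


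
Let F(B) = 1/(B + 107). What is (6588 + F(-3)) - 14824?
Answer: -856543/104 ≈ -8236.0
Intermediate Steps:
F(B) = 1/(107 + B)
(6588 + F(-3)) - 14824 = (6588 + 1/(107 - 3)) - 14824 = (6588 + 1/104) - 14824 = 685153/104 - 14824 = -856543/104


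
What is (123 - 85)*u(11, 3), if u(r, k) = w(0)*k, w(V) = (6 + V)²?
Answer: 4104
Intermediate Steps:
u(r, k) = 36*k (u(r, k) = (6 + 0)²*k = 6²*k = 36*k)
(123 - 85)*u(11, 3) = (123 - 85)*(36*3) = 38*108 = 4104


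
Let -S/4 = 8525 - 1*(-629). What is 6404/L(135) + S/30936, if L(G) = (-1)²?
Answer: 24759691/3867 ≈ 6402.8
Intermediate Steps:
S = -36616 (S = -4*(8525 - 1*(-629)) = -4*(8525 + 629) = -4*9154 = -36616)
L(G) = 1
6404/L(135) + S/30936 = 6404/1 - 36616/30936 = 6404*1 - 36616*1/30936 = 6404 - 4577/3867 = 24759691/3867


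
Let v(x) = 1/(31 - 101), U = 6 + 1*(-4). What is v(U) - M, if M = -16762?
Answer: 1173339/70 ≈ 16762.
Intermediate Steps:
U = 2 (U = 6 - 4 = 2)
v(x) = -1/70 (v(x) = 1/(-70) = -1/70)
v(U) - M = -1/70 - 1*(-16762) = -1/70 + 16762 = 1173339/70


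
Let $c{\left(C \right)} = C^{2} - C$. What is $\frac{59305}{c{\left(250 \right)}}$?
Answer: $\frac{11861}{12450} \approx 0.95269$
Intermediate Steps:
$\frac{59305}{c{\left(250 \right)}} = \frac{59305}{250 \left(-1 + 250\right)} = \frac{59305}{250 \cdot 249} = \frac{59305}{62250} = 59305 \cdot \frac{1}{62250} = \frac{11861}{12450}$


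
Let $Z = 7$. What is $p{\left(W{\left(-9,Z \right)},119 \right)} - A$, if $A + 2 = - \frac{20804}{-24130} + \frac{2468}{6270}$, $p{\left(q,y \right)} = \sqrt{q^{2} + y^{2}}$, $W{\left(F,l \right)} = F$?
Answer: $\frac{296306}{398145} + \sqrt{14242} \approx 120.08$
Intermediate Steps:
$A = - \frac{296306}{398145}$ ($A = -2 + \left(- \frac{20804}{-24130} + \frac{2468}{6270}\right) = -2 + \left(\left(-20804\right) \left(- \frac{1}{24130}\right) + 2468 \cdot \frac{1}{6270}\right) = -2 + \left(\frac{10402}{12065} + \frac{1234}{3135}\right) = -2 + \frac{499984}{398145} = - \frac{296306}{398145} \approx -0.74422$)
$p{\left(W{\left(-9,Z \right)},119 \right)} - A = \sqrt{\left(-9\right)^{2} + 119^{2}} - - \frac{296306}{398145} = \sqrt{81 + 14161} + \frac{296306}{398145} = \sqrt{14242} + \frac{296306}{398145} = \frac{296306}{398145} + \sqrt{14242}$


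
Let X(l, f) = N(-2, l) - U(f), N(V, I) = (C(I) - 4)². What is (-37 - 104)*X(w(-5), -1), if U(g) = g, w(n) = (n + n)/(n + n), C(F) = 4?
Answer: -141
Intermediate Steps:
N(V, I) = 0 (N(V, I) = (4 - 4)² = 0² = 0)
w(n) = 1 (w(n) = (2*n)/((2*n)) = (2*n)*(1/(2*n)) = 1)
X(l, f) = -f (X(l, f) = 0 - f = -f)
(-37 - 104)*X(w(-5), -1) = (-37 - 104)*(-1*(-1)) = -141*1 = -141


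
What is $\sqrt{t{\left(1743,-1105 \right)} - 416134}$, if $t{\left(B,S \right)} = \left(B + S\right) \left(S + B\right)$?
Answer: $3 i \sqrt{1010} \approx 95.342 i$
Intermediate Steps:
$t{\left(B,S \right)} = \left(B + S\right)^{2}$ ($t{\left(B,S \right)} = \left(B + S\right) \left(B + S\right) = \left(B + S\right)^{2}$)
$\sqrt{t{\left(1743,-1105 \right)} - 416134} = \sqrt{\left(1743 - 1105\right)^{2} - 416134} = \sqrt{638^{2} - 416134} = \sqrt{407044 - 416134} = \sqrt{-9090} = 3 i \sqrt{1010}$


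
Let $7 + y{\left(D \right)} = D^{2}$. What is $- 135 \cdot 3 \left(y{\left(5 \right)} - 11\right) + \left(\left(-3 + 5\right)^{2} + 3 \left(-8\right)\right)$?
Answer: $-2855$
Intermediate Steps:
$y{\left(D \right)} = -7 + D^{2}$
$- 135 \cdot 3 \left(y{\left(5 \right)} - 11\right) + \left(\left(-3 + 5\right)^{2} + 3 \left(-8\right)\right) = - 135 \cdot 3 \left(\left(-7 + 5^{2}\right) - 11\right) + \left(\left(-3 + 5\right)^{2} + 3 \left(-8\right)\right) = - 135 \cdot 3 \left(\left(-7 + 25\right) - 11\right) - \left(24 - 2^{2}\right) = - 135 \cdot 3 \left(18 - 11\right) + \left(4 - 24\right) = - 135 \cdot 3 \cdot 7 - 20 = \left(-135\right) 21 - 20 = -2835 - 20 = -2855$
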